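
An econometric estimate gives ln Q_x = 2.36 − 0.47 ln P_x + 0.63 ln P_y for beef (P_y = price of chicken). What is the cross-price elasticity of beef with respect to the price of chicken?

In a log-linear (constant-elasticity) demand function, the coefficient on ln P_y is the cross-price elasticity.
ε = 0.63. Positive, so beef and chicken are substitutes.

0.63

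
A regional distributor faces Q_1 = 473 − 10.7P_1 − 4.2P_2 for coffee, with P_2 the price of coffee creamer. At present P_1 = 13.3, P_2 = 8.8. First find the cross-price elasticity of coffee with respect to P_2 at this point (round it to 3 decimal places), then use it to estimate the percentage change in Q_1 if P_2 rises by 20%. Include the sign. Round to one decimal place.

At P_1 = 13.3, P_2 = 8.8: Q_1 = 293.73.
∂Q_1/∂P_2 = -4.2.
ε = (∂Q_1/∂P_2)(P_2/Q_1) = -4.2000 × 8.8/293.73 ≈ -0.126.
%ΔQ_1 ≈ ε × %ΔP_2 = -0.126 × (20%) = -2.5%.

-2.5%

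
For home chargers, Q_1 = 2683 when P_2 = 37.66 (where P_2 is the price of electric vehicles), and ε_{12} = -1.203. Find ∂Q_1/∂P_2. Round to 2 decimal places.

-85.70

ε = (∂Q_1/∂P_2)·(P_2/Q_1) ⇒ ∂Q_1/∂P_2 = ε·Q_1/P_2 = -1.203 × 2683/37.66 ≈ -85.70.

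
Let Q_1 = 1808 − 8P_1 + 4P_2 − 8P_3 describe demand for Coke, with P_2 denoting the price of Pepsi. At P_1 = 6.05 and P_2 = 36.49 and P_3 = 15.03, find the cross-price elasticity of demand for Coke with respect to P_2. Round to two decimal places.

At P_1 = 6.05 and P_2 = 36.49 and P_3 = 15.03: Q_1 = 1785.32.
∂Q_1/∂P_2 = 4.
ε = (∂Q_1/∂P_2)(P_2/Q_1) = 4 × (36.49/1785.32) ≈ 0.08.

0.08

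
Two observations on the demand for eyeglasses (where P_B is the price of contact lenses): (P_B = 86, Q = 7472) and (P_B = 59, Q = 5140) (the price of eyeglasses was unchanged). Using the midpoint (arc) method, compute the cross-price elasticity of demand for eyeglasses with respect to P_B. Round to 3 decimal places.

ΔQ_A = 5140 − 7472 = -2332; ΔP_B = 59 − 86 = -27.
Midpoints: Q̄_A = 6306.0, P̄_B = 72.50.
ε = (ΔQ_A/Q̄_A)/(ΔP_B/P̄_B) = (-2332/6306.0)/(-27/72.50) ≈ 0.993.

0.993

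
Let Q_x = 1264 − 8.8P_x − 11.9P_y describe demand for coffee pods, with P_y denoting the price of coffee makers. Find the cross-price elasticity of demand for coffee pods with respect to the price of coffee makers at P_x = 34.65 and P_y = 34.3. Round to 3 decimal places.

-0.741

At P_x = 34.65 and P_y = 34.3: Q_x = 550.91.
∂Q_x/∂P_y = -11.9.
ε = (∂Q_x/∂P_y)(P_y/Q_x) = -11.9 × (34.3/550.91) ≈ -0.741.
Since ε < 0, coffee pods and coffee makers are complements.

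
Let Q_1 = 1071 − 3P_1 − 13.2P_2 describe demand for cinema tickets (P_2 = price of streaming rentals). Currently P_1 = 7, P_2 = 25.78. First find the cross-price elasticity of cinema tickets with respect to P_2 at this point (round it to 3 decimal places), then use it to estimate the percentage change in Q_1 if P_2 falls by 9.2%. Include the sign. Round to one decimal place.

4.4%

At P_1 = 7, P_2 = 25.78: Q_1 = 709.704.
∂Q_1/∂P_2 = -13.2.
ε = (∂Q_1/∂P_2)(P_2/Q_1) = -13.2000 × 25.78/709.704 ≈ -0.479.
%ΔQ_1 ≈ ε × %ΔP_2 = -0.479 × (-9.2%) = 4.4%.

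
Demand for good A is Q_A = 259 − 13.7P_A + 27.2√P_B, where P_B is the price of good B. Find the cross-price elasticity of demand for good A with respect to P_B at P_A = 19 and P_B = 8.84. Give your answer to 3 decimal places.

0.508

At P_A = 19 and P_B = 8.84: Q_A = 79.571.
∂Q_A/∂P_B = 27.2/(2√P_B) = 27.2/(2√8.84) = 4.5742.
ε = (∂Q_A/∂P_B)(P_B/Q_A) = 4.5742 × (8.84/79.571) ≈ 0.508.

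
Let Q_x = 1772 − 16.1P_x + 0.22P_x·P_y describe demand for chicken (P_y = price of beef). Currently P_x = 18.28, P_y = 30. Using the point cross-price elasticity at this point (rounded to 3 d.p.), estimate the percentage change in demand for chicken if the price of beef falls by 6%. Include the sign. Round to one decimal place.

At P_x = 18.28, P_y = 30: Q_x = 1598.34.
∂Q_x/∂P_y = 0.22P_x = 4.0216.
ε = (∂Q_x/∂P_y)(P_y/Q_x) = 4.0216 × 30/1598.34 ≈ 0.075.
%ΔQ_x ≈ ε × %ΔP_y = 0.075 × (-6%) = -0.5%.

-0.5%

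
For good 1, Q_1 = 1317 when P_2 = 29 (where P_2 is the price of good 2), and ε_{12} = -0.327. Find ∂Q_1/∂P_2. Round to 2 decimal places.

ε = (∂Q_1/∂P_2)·(P_2/Q_1) ⇒ ∂Q_1/∂P_2 = ε·Q_1/P_2 = -0.327 × 1317/29 ≈ -14.85.

-14.85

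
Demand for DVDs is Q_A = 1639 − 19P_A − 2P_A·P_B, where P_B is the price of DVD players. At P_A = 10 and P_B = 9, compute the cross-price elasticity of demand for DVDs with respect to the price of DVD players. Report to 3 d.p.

-0.142

At P_A = 10 and P_B = 9: Q_A = 1269.
∂Q_A/∂P_B = -2P_A = -2(10) = -20.0000.
ε = (∂Q_A/∂P_B)(P_B/Q_A) = -20.0000 × (9/1269) ≈ -0.142.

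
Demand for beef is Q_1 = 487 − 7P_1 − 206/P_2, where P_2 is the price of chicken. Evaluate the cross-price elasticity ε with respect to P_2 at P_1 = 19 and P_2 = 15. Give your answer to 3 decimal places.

At P_1 = 19 and P_2 = 15: Q_1 = 340.267.
∂Q_1/∂P_2 = 206/P_2² = 0.9156.
ε = (∂Q_1/∂P_2)(P_2/Q_1) = 0.9156 × (15/340.267) ≈ 0.040.

0.040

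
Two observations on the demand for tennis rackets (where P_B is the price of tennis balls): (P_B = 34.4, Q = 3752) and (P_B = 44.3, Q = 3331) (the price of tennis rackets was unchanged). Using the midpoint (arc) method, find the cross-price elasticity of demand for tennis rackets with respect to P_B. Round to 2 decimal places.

ΔQ_A = 3331 − 3752 = -421; ΔP_B = 44.3 − 34.4 = 9.9.
Midpoints: Q̄_A = 3541.5, P̄_B = 39.35.
ε = (ΔQ_A/Q̄_A)/(ΔP_B/P̄_B) = (-421/3541.5)/(9.9/39.35) ≈ -0.47.

-0.47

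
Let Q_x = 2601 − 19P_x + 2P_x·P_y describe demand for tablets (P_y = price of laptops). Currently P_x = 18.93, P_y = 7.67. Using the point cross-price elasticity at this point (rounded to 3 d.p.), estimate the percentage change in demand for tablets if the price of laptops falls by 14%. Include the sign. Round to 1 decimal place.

At P_x = 18.93, P_y = 7.67: Q_x = 2531.716.
∂Q_x/∂P_y = 2P_x = 37.8600.
ε = (∂Q_x/∂P_y)(P_y/Q_x) = 37.8600 × 7.67/2531.716 ≈ 0.115.
%ΔQ_x ≈ ε × %ΔP_y = 0.115 × (-14%) = -1.6%.

-1.6%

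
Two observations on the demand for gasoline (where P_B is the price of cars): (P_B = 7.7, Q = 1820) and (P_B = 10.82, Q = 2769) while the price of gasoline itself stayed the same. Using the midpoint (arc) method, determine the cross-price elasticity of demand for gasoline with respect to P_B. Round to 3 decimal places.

1.228

ΔQ_A = 2769 − 1820 = 949; ΔP_B = 10.82 − 7.7 = 3.12.
Midpoints: Q̄_A = 2294.5, P̄_B = 9.26.
ε = (ΔQ_A/Q̄_A)/(ΔP_B/P̄_B) = (949/2294.5)/(3.12/9.26) ≈ 1.228.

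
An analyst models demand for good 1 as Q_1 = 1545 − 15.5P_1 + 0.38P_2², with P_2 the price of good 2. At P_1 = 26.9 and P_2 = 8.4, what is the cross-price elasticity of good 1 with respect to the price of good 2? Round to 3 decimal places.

At P_1 = 26.9 and P_2 = 8.4: Q_1 = 1154.863.
∂Q_1/∂P_2 = 0.76P_2 = 0.76(8.4) = 6.3840.
ε = (∂Q_1/∂P_2)(P_2/Q_1) = 6.3840 × (8.4/1154.863) ≈ 0.046.
ε > 0: substitutes.

0.046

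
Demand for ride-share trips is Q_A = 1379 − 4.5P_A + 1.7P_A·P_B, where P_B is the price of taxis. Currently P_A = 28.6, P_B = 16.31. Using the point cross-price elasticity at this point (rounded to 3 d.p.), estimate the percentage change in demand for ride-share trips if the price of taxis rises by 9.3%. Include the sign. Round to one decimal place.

At P_A = 28.6, P_B = 16.31: Q_A = 2043.292.
∂Q_A/∂P_B = 1.7P_A = 48.6200.
ε = (∂Q_A/∂P_B)(P_B/Q_A) = 48.6200 × 16.31/2043.292 ≈ 0.388.
%ΔQ_A ≈ ε × %ΔP_B = 0.388 × (9.3%) = 3.6%.

3.6%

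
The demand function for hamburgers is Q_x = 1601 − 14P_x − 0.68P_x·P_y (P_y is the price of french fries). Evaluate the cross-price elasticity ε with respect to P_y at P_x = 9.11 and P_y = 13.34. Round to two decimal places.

At P_x = 9.11 and P_y = 13.34: Q_x = 1390.821.
∂Q_x/∂P_y = -0.68P_x = -0.68(9.11) = -6.1948.
ε = (∂Q_x/∂P_y)(P_y/Q_x) = -6.1948 × (13.34/1390.821) ≈ -0.06.
ε < 0: complements.

-0.06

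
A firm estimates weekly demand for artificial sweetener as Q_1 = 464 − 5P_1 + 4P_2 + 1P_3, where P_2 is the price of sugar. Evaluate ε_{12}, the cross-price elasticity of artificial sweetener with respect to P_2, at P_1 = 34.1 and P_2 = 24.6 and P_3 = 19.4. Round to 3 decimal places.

At P_1 = 34.1 and P_2 = 24.6 and P_3 = 19.4: Q_1 = 411.3.
∂Q_1/∂P_2 = 4.
ε = (∂Q_1/∂P_2)(P_2/Q_1) = 4 × (24.6/411.3) ≈ 0.239.

0.239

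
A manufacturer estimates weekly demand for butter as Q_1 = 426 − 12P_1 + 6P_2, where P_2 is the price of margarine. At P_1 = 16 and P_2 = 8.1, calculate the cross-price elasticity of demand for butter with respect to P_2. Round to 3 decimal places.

At P_1 = 16 and P_2 = 8.1: Q_1 = 282.6.
∂Q_1/∂P_2 = 6.
ε = (∂Q_1/∂P_2)(P_2/Q_1) = 6 × (8.1/282.6) ≈ 0.172.
Since ε > 0, butter and margarine are substitutes.

0.172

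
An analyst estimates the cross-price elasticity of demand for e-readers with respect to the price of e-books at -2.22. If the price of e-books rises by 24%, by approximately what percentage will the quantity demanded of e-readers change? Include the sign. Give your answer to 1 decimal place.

-53.3%

%ΔQ ≈ ε × %ΔP of e-books = -2.22 × (24%) = -53.3%.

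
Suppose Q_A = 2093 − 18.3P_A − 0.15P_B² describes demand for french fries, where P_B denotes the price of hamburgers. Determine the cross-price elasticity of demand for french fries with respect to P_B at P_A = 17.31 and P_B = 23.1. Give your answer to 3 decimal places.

-0.094

At P_A = 17.31 and P_B = 23.1: Q_A = 1696.186.
∂Q_A/∂P_B = -0.3P_B = -0.3(23.1) = -6.9300.
ε = (∂Q_A/∂P_B)(P_B/Q_A) = -6.9300 × (23.1/1696.186) ≈ -0.094.
ε < 0: complements.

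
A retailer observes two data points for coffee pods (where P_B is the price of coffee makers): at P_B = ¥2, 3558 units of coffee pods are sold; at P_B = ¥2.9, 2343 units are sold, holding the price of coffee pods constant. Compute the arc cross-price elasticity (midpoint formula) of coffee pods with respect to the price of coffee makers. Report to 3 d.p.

-1.121

ΔQ_A = 2343 − 3558 = -1215; ΔP_B = 2.9 − 2 = 0.9.
Midpoints: Q̄_A = 2950.5, P̄_B = 2.45.
ε = (ΔQ_A/Q̄_A)/(ΔP_B/P̄_B) = (-1215/2950.5)/(0.9/2.45) ≈ -1.121.
ε < 0: coffee pods and coffee makers are complements.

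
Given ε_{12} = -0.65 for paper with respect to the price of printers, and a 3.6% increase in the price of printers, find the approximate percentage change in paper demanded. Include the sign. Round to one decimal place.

%ΔQ ≈ ε × %ΔP of printers = -0.65 × (3.6%) = -2.3%.

-2.3%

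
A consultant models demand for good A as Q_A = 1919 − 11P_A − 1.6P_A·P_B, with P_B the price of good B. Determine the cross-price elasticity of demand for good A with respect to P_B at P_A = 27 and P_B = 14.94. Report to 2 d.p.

-0.66

At P_A = 27 and P_B = 14.94: Q_A = 976.592.
∂Q_A/∂P_B = -1.6P_A = -1.6(27) = -43.2000.
ε = (∂Q_A/∂P_B)(P_B/Q_A) = -43.2000 × (14.94/976.592) ≈ -0.66.
ε < 0: complements.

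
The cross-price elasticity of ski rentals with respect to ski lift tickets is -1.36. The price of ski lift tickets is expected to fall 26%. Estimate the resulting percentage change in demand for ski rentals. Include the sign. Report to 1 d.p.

35.4%

%ΔQ ≈ ε × %ΔP of ski lift tickets = -1.36 × (-26%) = 35.4%.
Demand for ski rentals rises by about 35.4%.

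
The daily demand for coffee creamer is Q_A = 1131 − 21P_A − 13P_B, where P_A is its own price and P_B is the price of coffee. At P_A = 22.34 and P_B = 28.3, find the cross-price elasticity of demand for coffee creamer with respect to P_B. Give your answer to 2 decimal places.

-1.25

At P_A = 22.34 and P_B = 28.3: Q_A = 293.96.
∂Q_A/∂P_B = -13.
ε = (∂Q_A/∂P_B)(P_B/Q_A) = -13 × (28.3/293.96) ≈ -1.25.
Since ε < 0, coffee creamer and coffee are complements.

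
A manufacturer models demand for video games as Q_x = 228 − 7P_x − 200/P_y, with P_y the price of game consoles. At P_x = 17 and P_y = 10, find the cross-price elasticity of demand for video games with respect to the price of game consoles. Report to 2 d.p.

0.22

At P_x = 17 and P_y = 10: Q_x = 89.
∂Q_x/∂P_y = 200/P_y² = 2.0000.
ε = (∂Q_x/∂P_y)(P_y/Q_x) = 2.0000 × (10/89) ≈ 0.22.
ε > 0: substitutes.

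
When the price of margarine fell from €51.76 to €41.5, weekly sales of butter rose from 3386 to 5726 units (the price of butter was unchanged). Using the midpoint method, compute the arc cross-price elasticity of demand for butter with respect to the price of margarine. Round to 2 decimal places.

-2.33

ΔQ_A = 5726 − 3386 = 2340; ΔP_B = 41.5 − 51.76 = -10.26.
Midpoints: Q̄_A = 4556.0, P̄_B = 46.63.
ε = (ΔQ_A/Q̄_A)/(ΔP_B/P̄_B) = (2340/4556.0)/(-10.26/46.63) ≈ -2.33.
ε < 0: butter and margarine are complements.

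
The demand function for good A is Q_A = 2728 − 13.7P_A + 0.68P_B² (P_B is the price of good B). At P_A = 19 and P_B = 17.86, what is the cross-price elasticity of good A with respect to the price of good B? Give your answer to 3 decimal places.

At P_A = 19 and P_B = 17.86: Q_A = 2684.606.
∂Q_A/∂P_B = 1.36P_B = 1.36(17.86) = 24.2896.
ε = (∂Q_A/∂P_B)(P_B/Q_A) = 24.2896 × (17.86/2684.606) ≈ 0.162.

0.162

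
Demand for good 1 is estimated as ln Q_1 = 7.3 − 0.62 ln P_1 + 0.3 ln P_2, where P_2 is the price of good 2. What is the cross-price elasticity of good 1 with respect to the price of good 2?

0.30

In a log-linear (constant-elasticity) demand function, the coefficient on ln P_2 is the cross-price elasticity.
ε = 0.30. Positive, so good 1 and good 2 are substitutes.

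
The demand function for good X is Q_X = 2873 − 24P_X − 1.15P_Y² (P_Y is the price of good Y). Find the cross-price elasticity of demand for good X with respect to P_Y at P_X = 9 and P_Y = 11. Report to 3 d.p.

-0.111

At P_X = 9 and P_Y = 11: Q_X = 2517.85.
∂Q_X/∂P_Y = -2.3P_Y = -2.3(11) = -25.3000.
ε = (∂Q_X/∂P_Y)(P_Y/Q_X) = -25.3000 × (11/2517.85) ≈ -0.111.
ε < 0: complements.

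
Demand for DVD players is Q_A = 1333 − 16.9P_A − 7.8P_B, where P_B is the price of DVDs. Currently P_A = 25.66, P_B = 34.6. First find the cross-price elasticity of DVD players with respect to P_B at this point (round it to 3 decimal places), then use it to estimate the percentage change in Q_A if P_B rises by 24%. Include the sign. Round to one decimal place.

At P_A = 25.66, P_B = 34.6: Q_A = 629.466.
∂Q_A/∂P_B = -7.8.
ε = (∂Q_A/∂P_B)(P_B/Q_A) = -7.8000 × 34.6/629.466 ≈ -0.429.
%ΔQ_A ≈ ε × %ΔP_B = -0.429 × (24%) = -10.3%.

-10.3%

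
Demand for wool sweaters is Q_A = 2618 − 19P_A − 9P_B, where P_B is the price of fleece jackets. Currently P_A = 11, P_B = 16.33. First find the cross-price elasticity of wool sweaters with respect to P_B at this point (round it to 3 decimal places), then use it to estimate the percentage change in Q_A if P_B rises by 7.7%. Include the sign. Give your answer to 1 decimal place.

At P_A = 11, P_B = 16.33: Q_A = 2262.03.
∂Q_A/∂P_B = -9.
ε = (∂Q_A/∂P_B)(P_B/Q_A) = -9.0000 × 16.33/2262.03 ≈ -0.065.
%ΔQ_A ≈ ε × %ΔP_B = -0.065 × (7.7%) = -0.5%.

-0.5%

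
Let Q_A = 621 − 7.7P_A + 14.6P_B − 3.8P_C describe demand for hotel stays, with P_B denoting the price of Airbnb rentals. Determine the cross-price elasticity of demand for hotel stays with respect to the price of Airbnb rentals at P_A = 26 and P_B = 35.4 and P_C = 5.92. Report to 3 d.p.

0.565

At P_A = 26 and P_B = 35.4 and P_C = 5.92: Q_A = 915.144.
∂Q_A/∂P_B = 14.6.
ε = (∂Q_A/∂P_B)(P_B/Q_A) = 14.6 × (35.4/915.144) ≈ 0.565.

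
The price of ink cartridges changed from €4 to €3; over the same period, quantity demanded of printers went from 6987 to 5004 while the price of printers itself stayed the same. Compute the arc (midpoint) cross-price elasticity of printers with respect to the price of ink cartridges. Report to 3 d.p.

ΔQ_A = 5004 − 6987 = -1983; ΔP_B = 3 − 4 = -1.
Midpoints: Q̄_A = 5995.5, P̄_B = 3.50.
ε = (ΔQ_A/Q̄_A)/(ΔP_B/P̄_B) = (-1983/5995.5)/(-1/3.50) ≈ 1.158.
ε > 0: printers and ink cartridges are substitutes.

1.158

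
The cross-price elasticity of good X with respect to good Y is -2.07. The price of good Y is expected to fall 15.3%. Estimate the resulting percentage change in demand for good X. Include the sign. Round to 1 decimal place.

31.7%

%ΔQ ≈ ε × %ΔP of good Y = -2.07 × (-15.3%) = 31.7%.
Demand for good X rises by about 31.7%.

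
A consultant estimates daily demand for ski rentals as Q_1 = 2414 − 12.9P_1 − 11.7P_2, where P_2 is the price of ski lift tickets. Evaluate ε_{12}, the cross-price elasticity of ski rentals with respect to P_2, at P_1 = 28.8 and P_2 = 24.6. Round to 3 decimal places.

At P_1 = 28.8 and P_2 = 24.6: Q_1 = 1754.66.
∂Q_1/∂P_2 = -11.7.
ε = (∂Q_1/∂P_2)(P_2/Q_1) = -11.7 × (24.6/1754.66) ≈ -0.164.
Since ε < 0, ski rentals and ski lift tickets are complements.

-0.164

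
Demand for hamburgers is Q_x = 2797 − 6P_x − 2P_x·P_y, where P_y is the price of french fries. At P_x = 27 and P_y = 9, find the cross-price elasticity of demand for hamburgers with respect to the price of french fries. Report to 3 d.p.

-0.226

At P_x = 27 and P_y = 9: Q_x = 2149.
∂Q_x/∂P_y = -2P_x = -2(27) = -54.0000.
ε = (∂Q_x/∂P_y)(P_y/Q_x) = -54.0000 × (9/2149) ≈ -0.226.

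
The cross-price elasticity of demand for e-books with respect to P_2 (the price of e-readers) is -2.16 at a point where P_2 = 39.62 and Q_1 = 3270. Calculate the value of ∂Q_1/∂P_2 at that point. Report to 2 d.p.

ε = (∂Q_1/∂P_2)·(P_2/Q_1) ⇒ ∂Q_1/∂P_2 = ε·Q_1/P_2 = -2.16 × 3270/39.62 ≈ -178.27.

-178.27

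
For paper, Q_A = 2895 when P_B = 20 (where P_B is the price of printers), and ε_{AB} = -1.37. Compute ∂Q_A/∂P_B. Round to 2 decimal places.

ε = (∂Q_A/∂P_B)·(P_B/Q_A) ⇒ ∂Q_A/∂P_B = ε·Q_A/P_B = -1.37 × 2895/20 ≈ -198.31.

-198.31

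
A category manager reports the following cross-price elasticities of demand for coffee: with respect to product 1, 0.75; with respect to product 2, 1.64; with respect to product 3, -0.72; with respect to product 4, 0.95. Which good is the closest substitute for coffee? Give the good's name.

product 2

Substitutes have ε > 0. Among the positive values, 1.64 (product 2) is largest.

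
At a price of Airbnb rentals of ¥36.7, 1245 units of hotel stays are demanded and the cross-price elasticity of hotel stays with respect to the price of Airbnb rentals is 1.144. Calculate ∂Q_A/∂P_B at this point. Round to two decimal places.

ε = (∂Q_A/∂P_B)·(P_B/Q_A) ⇒ ∂Q_A/∂P_B = ε·Q_A/P_B = 1.144 × 1245/36.7 ≈ 38.81.

38.81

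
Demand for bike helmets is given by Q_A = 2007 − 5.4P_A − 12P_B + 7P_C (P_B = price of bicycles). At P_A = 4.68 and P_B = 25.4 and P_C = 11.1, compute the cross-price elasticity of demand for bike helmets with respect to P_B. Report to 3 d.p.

-0.174

At P_A = 4.68 and P_B = 25.4 and P_C = 11.1: Q_A = 1754.628.
∂Q_A/∂P_B = -12.
ε = (∂Q_A/∂P_B)(P_B/Q_A) = -12 × (25.4/1754.628) ≈ -0.174.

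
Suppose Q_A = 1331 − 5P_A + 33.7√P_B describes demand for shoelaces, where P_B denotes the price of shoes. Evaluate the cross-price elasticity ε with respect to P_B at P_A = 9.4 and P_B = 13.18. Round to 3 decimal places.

At P_A = 9.4 and P_B = 13.18: Q_A = 1406.345.
∂Q_A/∂P_B = 33.7/(2√P_B) = 33.7/(2√13.18) = 4.6413.
ε = (∂Q_A/∂P_B)(P_B/Q_A) = 4.6413 × (13.18/1406.345) ≈ 0.043.

0.043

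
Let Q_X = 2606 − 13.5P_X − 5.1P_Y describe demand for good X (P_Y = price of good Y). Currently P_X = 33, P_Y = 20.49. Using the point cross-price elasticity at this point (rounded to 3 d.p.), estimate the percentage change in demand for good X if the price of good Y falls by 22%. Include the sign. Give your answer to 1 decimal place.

At P_X = 33, P_Y = 20.49: Q_X = 2056.001.
∂Q_X/∂P_Y = -5.1.
ε = (∂Q_X/∂P_Y)(P_Y/Q_X) = -5.1000 × 20.49/2056.001 ≈ -0.051.
%ΔQ_X ≈ ε × %ΔP_Y = -0.051 × (-22%) = 1.1%.

1.1%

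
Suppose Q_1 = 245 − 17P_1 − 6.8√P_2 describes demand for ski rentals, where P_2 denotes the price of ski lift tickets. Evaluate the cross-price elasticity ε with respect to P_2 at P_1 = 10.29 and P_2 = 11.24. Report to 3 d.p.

At P_1 = 10.29 and P_2 = 11.24: Q_1 = 47.272.
∂Q_1/∂P_2 = -6.8/(2√P_2) = -6.8/(2√11.24) = -1.0141.
ε = (∂Q_1/∂P_2)(P_2/Q_1) = -1.0141 × (11.24/47.272) ≈ -0.241.
ε < 0: complements.

-0.241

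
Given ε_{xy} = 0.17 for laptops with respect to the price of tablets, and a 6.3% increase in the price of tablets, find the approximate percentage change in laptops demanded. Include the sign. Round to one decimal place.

%ΔQ ≈ ε × %ΔP of tablets = 0.17 × (6.3%) = 1.1%.
Demand for laptops rises by about 1.1%.

1.1%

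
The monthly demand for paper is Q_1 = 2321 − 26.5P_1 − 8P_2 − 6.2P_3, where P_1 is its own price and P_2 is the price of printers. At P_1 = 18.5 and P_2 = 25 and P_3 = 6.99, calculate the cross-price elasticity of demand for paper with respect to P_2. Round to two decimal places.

-0.13

At P_1 = 18.5 and P_2 = 25 and P_3 = 6.99: Q_1 = 1587.412.
∂Q_1/∂P_2 = -8.
ε = (∂Q_1/∂P_2)(P_2/Q_1) = -8 × (25/1587.412) ≈ -0.13.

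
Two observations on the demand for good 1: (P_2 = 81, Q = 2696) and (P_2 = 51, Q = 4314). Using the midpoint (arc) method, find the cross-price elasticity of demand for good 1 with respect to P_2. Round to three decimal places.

-1.016

ΔQ_1 = 4314 − 2696 = 1618; ΔP_2 = 51 − 81 = -30.
Midpoints: Q̄_1 = 3505.0, P̄_2 = 66.00.
ε = (ΔQ_1/Q̄_1)/(ΔP_2/P̄_2) = (1618/3505.0)/(-30/66.00) ≈ -1.016.
ε < 0: good 1 and good 2 are complements.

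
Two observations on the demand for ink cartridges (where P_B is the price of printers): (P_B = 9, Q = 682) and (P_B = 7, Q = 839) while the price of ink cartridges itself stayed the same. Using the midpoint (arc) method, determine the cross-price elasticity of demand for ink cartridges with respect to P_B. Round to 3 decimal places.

-0.826

ΔQ_A = 839 − 682 = 157; ΔP_B = 7 − 9 = -2.
Midpoints: Q̄_A = 760.5, P̄_B = 8.00.
ε = (ΔQ_A/Q̄_A)/(ΔP_B/P̄_B) = (157/760.5)/(-2/8.00) ≈ -0.826.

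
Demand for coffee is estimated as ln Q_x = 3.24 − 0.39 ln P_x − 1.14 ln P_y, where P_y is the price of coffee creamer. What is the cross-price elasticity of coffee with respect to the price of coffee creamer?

-1.14

In a log-linear (constant-elasticity) demand function, the coefficient on ln P_y is the cross-price elasticity.
ε = -1.14. Negative, so coffee and coffee creamer are complements.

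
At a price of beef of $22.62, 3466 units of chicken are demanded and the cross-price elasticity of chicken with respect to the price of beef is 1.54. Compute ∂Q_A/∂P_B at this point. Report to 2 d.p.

ε = (∂Q_A/∂P_B)·(P_B/Q_A) ⇒ ∂Q_A/∂P_B = ε·Q_A/P_B = 1.54 × 3466/22.62 ≈ 235.97.

235.97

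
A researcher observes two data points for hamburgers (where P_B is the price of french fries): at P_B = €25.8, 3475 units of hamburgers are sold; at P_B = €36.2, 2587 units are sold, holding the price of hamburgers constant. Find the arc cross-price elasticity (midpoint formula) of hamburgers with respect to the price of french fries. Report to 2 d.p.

-0.87

ΔQ_A = 2587 − 3475 = -888; ΔP_B = 36.2 − 25.8 = 10.4.
Midpoints: Q̄_A = 3031.0, P̄_B = 31.00.
ε = (ΔQ_A/Q̄_A)/(ΔP_B/P̄_B) = (-888/3031.0)/(10.4/31.00) ≈ -0.87.
ε < 0: hamburgers and french fries are complements.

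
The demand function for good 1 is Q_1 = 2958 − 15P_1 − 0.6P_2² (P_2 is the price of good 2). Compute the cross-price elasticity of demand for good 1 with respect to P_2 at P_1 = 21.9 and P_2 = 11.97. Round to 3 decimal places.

-0.068

At P_1 = 21.9 and P_2 = 11.97: Q_1 = 2543.531.
∂Q_1/∂P_2 = -1.2P_2 = -1.2(11.97) = -14.3640.
ε = (∂Q_1/∂P_2)(P_2/Q_1) = -14.3640 × (11.97/2543.531) ≈ -0.068.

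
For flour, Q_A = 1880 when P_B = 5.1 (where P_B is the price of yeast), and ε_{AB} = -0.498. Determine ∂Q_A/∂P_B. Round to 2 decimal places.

ε = (∂Q_A/∂P_B)·(P_B/Q_A) ⇒ ∂Q_A/∂P_B = ε·Q_A/P_B = -0.498 × 1880/5.1 ≈ -183.58.

-183.58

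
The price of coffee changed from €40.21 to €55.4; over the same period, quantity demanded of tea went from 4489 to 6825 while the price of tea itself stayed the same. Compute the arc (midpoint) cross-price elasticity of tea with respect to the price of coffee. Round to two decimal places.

1.30

ΔQ_A = 6825 − 4489 = 2336; ΔP_B = 55.4 − 40.21 = 15.19.
Midpoints: Q̄_A = 5657.0, P̄_B = 47.80.
ε = (ΔQ_A/Q̄_A)/(ΔP_B/P̄_B) = (2336/5657.0)/(15.19/47.80) ≈ 1.30.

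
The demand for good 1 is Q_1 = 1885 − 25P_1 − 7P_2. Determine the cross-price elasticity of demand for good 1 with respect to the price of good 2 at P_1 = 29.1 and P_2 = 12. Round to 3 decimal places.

At P_1 = 29.1 and P_2 = 12: Q_1 = 1073.5.
∂Q_1/∂P_2 = -7.
ε = (∂Q_1/∂P_2)(P_2/Q_1) = -7 × (12/1073.5) ≈ -0.078.

-0.078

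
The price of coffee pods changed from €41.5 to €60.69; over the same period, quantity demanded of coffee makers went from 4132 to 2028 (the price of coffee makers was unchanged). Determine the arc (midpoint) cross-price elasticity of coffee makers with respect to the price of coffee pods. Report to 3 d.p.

-1.819

ΔQ_A = 2028 − 4132 = -2104; ΔP_B = 60.69 − 41.5 = 19.19.
Midpoints: Q̄_A = 3080.0, P̄_B = 51.09.
ε = (ΔQ_A/Q̄_A)/(ΔP_B/P̄_B) = (-2104/3080.0)/(19.19/51.09) ≈ -1.819.
ε < 0: coffee makers and coffee pods are complements.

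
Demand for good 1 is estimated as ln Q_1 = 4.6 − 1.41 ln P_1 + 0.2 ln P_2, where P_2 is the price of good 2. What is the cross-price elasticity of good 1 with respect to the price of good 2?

0.20

In a log-linear (constant-elasticity) demand function, the coefficient on ln P_2 is the cross-price elasticity.
ε = 0.20. Positive, so good 1 and good 2 are substitutes.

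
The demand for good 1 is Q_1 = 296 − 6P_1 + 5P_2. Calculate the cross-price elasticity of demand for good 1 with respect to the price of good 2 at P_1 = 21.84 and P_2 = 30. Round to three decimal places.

0.476

At P_1 = 21.84 and P_2 = 30: Q_1 = 314.96.
∂Q_1/∂P_2 = 5.
ε = (∂Q_1/∂P_2)(P_2/Q_1) = 5 × (30/314.96) ≈ 0.476.
Since ε > 0, good 1 and good 2 are substitutes.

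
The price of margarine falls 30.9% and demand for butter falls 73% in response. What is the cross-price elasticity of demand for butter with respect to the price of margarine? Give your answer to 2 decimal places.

ε = (%ΔQ of butter) / (%ΔP of margarine) = (-73%) / (-30.9%) ≈ 2.36.

2.36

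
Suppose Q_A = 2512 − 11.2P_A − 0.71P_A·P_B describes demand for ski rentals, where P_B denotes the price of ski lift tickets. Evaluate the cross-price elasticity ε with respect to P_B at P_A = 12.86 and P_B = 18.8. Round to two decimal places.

At P_A = 12.86 and P_B = 18.8: Q_A = 2196.313.
∂Q_A/∂P_B = -0.71P_A = -0.71(12.86) = -9.1306.
ε = (∂Q_A/∂P_B)(P_B/Q_A) = -9.1306 × (18.8/2196.313) ≈ -0.08.
ε < 0: complements.

-0.08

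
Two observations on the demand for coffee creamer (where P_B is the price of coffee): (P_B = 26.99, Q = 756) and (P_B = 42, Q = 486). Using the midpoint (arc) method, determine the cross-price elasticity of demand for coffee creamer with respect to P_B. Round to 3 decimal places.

-0.999

ΔQ_A = 486 − 756 = -270; ΔP_B = 42 − 26.99 = 15.01.
Midpoints: Q̄_A = 621.0, P̄_B = 34.49.
ε = (ΔQ_A/Q̄_A)/(ΔP_B/P̄_B) = (-270/621.0)/(15.01/34.49) ≈ -0.999.
ε < 0: coffee creamer and coffee are complements.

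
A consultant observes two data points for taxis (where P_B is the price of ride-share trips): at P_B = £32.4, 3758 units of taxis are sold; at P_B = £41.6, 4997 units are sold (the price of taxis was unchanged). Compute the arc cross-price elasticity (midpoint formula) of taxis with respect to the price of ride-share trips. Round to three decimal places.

1.138

ΔQ_A = 4997 − 3758 = 1239; ΔP_B = 41.6 − 32.4 = 9.2.
Midpoints: Q̄_A = 4377.5, P̄_B = 37.00.
ε = (ΔQ_A/Q̄_A)/(ΔP_B/P̄_B) = (1239/4377.5)/(9.2/37.00) ≈ 1.138.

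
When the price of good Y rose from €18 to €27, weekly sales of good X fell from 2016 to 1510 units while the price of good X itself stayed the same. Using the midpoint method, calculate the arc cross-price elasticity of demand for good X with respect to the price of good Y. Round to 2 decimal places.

-0.72

ΔQ_X = 1510 − 2016 = -506; ΔP_Y = 27 − 18 = 9.
Midpoints: Q̄_X = 1763.0, P̄_Y = 22.50.
ε = (ΔQ_X/Q̄_X)/(ΔP_Y/P̄_Y) = (-506/1763.0)/(9/22.50) ≈ -0.72.
ε < 0: good X and good Y are complements.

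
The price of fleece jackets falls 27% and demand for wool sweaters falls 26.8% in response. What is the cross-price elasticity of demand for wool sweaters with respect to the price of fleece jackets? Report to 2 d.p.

0.99

ε = (%ΔQ of wool sweaters) / (%ΔP of fleece jackets) = (-26.8%) / (-27%) ≈ 0.99.
Positive cross-price elasticity: substitutes.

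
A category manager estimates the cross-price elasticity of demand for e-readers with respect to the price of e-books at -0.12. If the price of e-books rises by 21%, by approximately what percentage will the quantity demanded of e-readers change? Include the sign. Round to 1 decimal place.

%ΔQ ≈ ε × %ΔP of e-books = -0.12 × (21%) = -2.5%.

-2.5%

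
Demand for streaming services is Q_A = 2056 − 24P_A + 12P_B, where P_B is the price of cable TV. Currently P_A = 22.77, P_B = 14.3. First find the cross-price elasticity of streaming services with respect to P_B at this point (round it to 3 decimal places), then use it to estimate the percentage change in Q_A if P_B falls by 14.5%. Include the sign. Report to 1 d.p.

-1.5%

At P_A = 22.77, P_B = 14.3: Q_A = 1681.12.
∂Q_A/∂P_B = 12.
ε = (∂Q_A/∂P_B)(P_B/Q_A) = 12.0000 × 14.3/1681.12 ≈ 0.102.
%ΔQ_A ≈ ε × %ΔP_B = 0.102 × (-14.5%) = -1.5%.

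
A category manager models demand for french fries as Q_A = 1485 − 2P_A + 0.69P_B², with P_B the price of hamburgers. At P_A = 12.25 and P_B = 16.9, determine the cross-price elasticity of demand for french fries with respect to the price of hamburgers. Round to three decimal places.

At P_A = 12.25 and P_B = 16.9: Q_A = 1657.571.
∂Q_A/∂P_B = 1.38P_B = 1.38(16.9) = 23.3220.
ε = (∂Q_A/∂P_B)(P_B/Q_A) = 23.3220 × (16.9/1657.571) ≈ 0.238.

0.238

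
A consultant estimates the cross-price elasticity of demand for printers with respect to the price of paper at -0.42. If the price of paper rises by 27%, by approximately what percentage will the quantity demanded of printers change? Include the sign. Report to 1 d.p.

%ΔQ ≈ ε × %ΔP of paper = -0.42 × (27%) = -11.3%.
Demand for printers falls by about 11.3%.

-11.3%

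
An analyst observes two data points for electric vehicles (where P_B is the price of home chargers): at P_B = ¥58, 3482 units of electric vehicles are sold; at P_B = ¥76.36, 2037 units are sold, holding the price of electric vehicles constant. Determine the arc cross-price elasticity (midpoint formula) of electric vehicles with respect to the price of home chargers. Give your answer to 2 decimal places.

ΔQ_A = 2037 − 3482 = -1445; ΔP_B = 76.36 − 58 = 18.36.
Midpoints: Q̄_A = 2759.5, P̄_B = 67.18.
ε = (ΔQ_A/Q̄_A)/(ΔP_B/P̄_B) = (-1445/2759.5)/(18.36/67.18) ≈ -1.92.
ε < 0: electric vehicles and home chargers are complements.

-1.92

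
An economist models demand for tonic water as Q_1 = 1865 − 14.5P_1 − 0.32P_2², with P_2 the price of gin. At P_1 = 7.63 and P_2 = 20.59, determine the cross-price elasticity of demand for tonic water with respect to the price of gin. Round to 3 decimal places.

At P_1 = 7.63 and P_2 = 20.59: Q_1 = 1618.702.
∂Q_1/∂P_2 = -0.64P_2 = -0.64(20.59) = -13.1776.
ε = (∂Q_1/∂P_2)(P_2/Q_1) = -13.1776 × (20.59/1618.702) ≈ -0.168.
ε < 0: complements.

-0.168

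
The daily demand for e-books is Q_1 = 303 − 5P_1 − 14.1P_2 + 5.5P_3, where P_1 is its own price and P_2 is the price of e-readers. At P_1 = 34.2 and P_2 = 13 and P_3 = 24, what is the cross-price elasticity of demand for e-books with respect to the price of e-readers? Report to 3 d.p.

-2.271

At P_1 = 34.2 and P_2 = 13 and P_3 = 24: Q_1 = 80.7.
∂Q_1/∂P_2 = -14.1.
ε = (∂Q_1/∂P_2)(P_2/Q_1) = -14.1 × (13/80.7) ≈ -2.271.
Since ε < 0, e-books and e-readers are complements.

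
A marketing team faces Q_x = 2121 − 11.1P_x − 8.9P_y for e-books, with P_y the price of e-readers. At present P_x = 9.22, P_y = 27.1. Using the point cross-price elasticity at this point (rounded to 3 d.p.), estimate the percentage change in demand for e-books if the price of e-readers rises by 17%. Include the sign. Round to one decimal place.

-2.3%

At P_x = 9.22, P_y = 27.1: Q_x = 1777.468.
∂Q_x/∂P_y = -8.9.
ε = (∂Q_x/∂P_y)(P_y/Q_x) = -8.9000 × 27.1/1777.468 ≈ -0.136.
%ΔQ_x ≈ ε × %ΔP_y = -0.136 × (17%) = -2.3%.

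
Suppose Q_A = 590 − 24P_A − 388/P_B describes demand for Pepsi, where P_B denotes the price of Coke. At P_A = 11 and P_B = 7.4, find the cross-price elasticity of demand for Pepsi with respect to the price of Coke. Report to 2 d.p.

0.19

At P_A = 11 and P_B = 7.4: Q_A = 273.568.
∂Q_A/∂P_B = 388/P_B² = 7.0855.
ε = (∂Q_A/∂P_B)(P_B/Q_A) = 7.0855 × (7.4/273.568) ≈ 0.19.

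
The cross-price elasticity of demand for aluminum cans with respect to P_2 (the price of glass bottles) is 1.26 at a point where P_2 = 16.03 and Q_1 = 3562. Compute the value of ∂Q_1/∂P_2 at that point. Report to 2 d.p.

279.98

ε = (∂Q_1/∂P_2)·(P_2/Q_1) ⇒ ∂Q_1/∂P_2 = ε·Q_1/P_2 = 1.26 × 3562/16.03 ≈ 279.98.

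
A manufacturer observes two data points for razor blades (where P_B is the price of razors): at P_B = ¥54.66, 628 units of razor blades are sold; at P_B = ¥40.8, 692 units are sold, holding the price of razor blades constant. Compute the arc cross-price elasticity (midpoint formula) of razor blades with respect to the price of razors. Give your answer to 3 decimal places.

-0.334

ΔQ_A = 692 − 628 = 64; ΔP_B = 40.8 − 54.66 = -13.86.
Midpoints: Q̄_A = 660.0, P̄_B = 47.73.
ε = (ΔQ_A/Q̄_A)/(ΔP_B/P̄_B) = (64/660.0)/(-13.86/47.73) ≈ -0.334.
ε < 0: razor blades and razors are complements.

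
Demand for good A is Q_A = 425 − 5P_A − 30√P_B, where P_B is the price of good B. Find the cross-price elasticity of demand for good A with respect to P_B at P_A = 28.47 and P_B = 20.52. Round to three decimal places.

-0.463

At P_A = 28.47 and P_B = 20.52: Q_A = 146.753.
∂Q_A/∂P_B = -30/(2√P_B) = -30/(2√20.52) = -3.3113.
ε = (∂Q_A/∂P_B)(P_B/Q_A) = -3.3113 × (20.52/146.753) ≈ -0.463.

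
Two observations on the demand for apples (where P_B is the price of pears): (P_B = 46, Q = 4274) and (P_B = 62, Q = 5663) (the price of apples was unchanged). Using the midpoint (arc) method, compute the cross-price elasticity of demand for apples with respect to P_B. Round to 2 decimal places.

0.94

ΔQ_A = 5663 − 4274 = 1389; ΔP_B = 62 − 46 = 16.
Midpoints: Q̄_A = 4968.5, P̄_B = 54.00.
ε = (ΔQ_A/Q̄_A)/(ΔP_B/P̄_B) = (1389/4968.5)/(16/54.00) ≈ 0.94.
ε > 0: apples and pears are substitutes.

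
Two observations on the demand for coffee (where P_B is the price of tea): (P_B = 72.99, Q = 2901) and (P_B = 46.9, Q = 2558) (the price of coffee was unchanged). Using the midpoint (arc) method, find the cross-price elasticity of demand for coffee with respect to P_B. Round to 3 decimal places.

ΔQ_A = 2558 − 2901 = -343; ΔP_B = 46.9 − 72.99 = -26.09.
Midpoints: Q̄_A = 2729.5, P̄_B = 59.94.
ε = (ΔQ_A/Q̄_A)/(ΔP_B/P̄_B) = (-343/2729.5)/(-26.09/59.94) ≈ 0.289.

0.289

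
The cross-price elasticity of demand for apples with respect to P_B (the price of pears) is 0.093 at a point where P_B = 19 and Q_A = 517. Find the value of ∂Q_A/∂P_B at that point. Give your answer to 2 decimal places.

2.53

ε = (∂Q_A/∂P_B)·(P_B/Q_A) ⇒ ∂Q_A/∂P_B = ε·Q_A/P_B = 0.093 × 517/19 ≈ 2.53.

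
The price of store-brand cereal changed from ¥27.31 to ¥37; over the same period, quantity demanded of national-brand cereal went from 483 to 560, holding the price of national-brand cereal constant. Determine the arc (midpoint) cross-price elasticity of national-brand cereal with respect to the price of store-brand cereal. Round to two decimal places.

0.49

ΔQ_A = 560 − 483 = 77; ΔP_B = 37 − 27.31 = 9.69.
Midpoints: Q̄_A = 521.5, P̄_B = 32.16.
ε = (ΔQ_A/Q̄_A)/(ΔP_B/P̄_B) = (77/521.5)/(9.69/32.16) ≈ 0.49.
ε > 0: national-brand cereal and store-brand cereal are substitutes.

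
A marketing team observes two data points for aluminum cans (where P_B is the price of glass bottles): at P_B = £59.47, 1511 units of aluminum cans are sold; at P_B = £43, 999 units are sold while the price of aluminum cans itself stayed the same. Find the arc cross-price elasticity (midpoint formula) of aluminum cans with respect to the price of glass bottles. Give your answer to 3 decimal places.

ΔQ_A = 999 − 1511 = -512; ΔP_B = 43 − 59.47 = -16.47.
Midpoints: Q̄_A = 1255.0, P̄_B = 51.23.
ε = (ΔQ_A/Q̄_A)/(ΔP_B/P̄_B) = (-512/1255.0)/(-16.47/51.23) ≈ 1.269.

1.269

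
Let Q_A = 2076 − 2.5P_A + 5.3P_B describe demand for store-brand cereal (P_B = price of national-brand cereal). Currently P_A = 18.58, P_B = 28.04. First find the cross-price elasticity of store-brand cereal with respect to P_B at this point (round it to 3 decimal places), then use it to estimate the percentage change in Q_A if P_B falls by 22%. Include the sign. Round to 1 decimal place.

At P_A = 18.58, P_B = 28.04: Q_A = 2178.162.
∂Q_A/∂P_B = 5.3.
ε = (∂Q_A/∂P_B)(P_B/Q_A) = 5.3000 × 28.04/2178.162 ≈ 0.068.
%ΔQ_A ≈ ε × %ΔP_B = 0.068 × (-22%) = -1.5%.

-1.5%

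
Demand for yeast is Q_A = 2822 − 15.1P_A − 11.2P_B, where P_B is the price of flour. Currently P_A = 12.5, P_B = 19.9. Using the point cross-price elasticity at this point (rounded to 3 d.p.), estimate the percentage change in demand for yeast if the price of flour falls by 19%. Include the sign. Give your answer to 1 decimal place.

At P_A = 12.5, P_B = 19.9: Q_A = 2410.37.
∂Q_A/∂P_B = -11.2.
ε = (∂Q_A/∂P_B)(P_B/Q_A) = -11.2000 × 19.9/2410.37 ≈ -0.092.
%ΔQ_A ≈ ε × %ΔP_B = -0.092 × (-19%) = 1.7%.

1.7%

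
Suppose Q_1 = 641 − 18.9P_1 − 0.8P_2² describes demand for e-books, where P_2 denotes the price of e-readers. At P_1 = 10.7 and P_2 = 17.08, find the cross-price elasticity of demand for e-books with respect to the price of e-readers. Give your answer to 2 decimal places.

At P_1 = 10.7 and P_2 = 17.08: Q_1 = 205.389.
∂Q_1/∂P_2 = -1.6P_2 = -1.6(17.08) = -27.3280.
ε = (∂Q_1/∂P_2)(P_2/Q_1) = -27.3280 × (17.08/205.389) ≈ -2.27.

-2.27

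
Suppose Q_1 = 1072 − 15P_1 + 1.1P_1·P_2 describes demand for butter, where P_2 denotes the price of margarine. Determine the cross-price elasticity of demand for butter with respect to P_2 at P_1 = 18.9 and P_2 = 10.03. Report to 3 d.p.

At P_1 = 18.9 and P_2 = 10.03: Q_1 = 997.024.
∂Q_1/∂P_2 = 1.1P_1 = 1.1(18.9) = 20.7900.
ε = (∂Q_1/∂P_2)(P_2/Q_1) = 20.7900 × (10.03/997.024) ≈ 0.209.
ε > 0: substitutes.

0.209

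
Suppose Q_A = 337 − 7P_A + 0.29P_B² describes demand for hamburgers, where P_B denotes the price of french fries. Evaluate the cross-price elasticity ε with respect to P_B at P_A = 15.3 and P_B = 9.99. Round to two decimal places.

At P_A = 15.3 and P_B = 9.99: Q_A = 258.842.
∂Q_A/∂P_B = 0.58P_B = 0.58(9.99) = 5.7942.
ε = (∂Q_A/∂P_B)(P_B/Q_A) = 5.7942 × (9.99/258.842) ≈ 0.22.
ε > 0: substitutes.

0.22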